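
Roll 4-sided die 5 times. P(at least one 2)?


P(no 2)^5 = (3/4)^5 = 243/1024
P(≥1) = 1 - 243/1024 = 781/1024

P = 781/1024 ≈ 76.27%


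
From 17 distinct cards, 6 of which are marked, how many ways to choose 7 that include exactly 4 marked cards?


Choose 4 of the 6 marked cards and 3 of the other 11 cards:
C(6,4)×C(11,3) = 15×165 = 2475

2475


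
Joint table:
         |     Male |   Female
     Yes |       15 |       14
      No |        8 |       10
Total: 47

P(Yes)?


P(Yes) = (15+14)/47 = 29/47

P(Yes) = 29/47 ≈ 61.70%


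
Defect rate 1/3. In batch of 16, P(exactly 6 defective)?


Binomial: P(X=6) = C(16,6)×p^6×(1-p)^10
= 8008 × 1/729 × 1024/59049 = 8200192/43046721

P(X=6) = 8200192/43046721 ≈ 19.05%


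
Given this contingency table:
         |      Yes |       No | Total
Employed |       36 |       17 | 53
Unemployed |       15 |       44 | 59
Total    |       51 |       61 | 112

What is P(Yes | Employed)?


P(Yes | Employed) = 36/(36+17) = 36/53

P(Yes|Employed) = 36/53 ≈ 67.92%


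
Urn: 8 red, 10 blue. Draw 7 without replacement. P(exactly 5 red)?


Hypergeometric: C(8,5)×C(10,2)/C(18,7)
= 56×45/31824 = 35/442

P(X=5) = 35/442 ≈ 7.92%


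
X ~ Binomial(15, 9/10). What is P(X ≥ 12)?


P(X ≥ 12) = Σ P(X=i) for i=12..15
P(X=12) = 25701087819771/200000000000000
P(X=13) = 53379182394909/200000000000000
P(X=14) = 68630377364883/200000000000000
P(X=15) = 205891132094649/1000000000000000
Sum = 59027773124529/62500000000000

P(X ≥ 12) = 59027773124529/62500000000000 ≈ 94.44%


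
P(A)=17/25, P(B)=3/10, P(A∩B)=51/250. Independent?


P(A)×P(B) = 51/250
P(A∩B) = 51/250
Equal ✓ → Independent

Yes, independent


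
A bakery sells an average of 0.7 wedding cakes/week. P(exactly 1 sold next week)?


Poisson(λ=0.7): P(X=1) = e^(-λ)×λ^k/k!
= e^(-0.7) × 0.7^1 / 1!
≈ 0.4965853038 × 0.7 / 1 ≈ 0.347610

P(X=1) ≈ 0.347610 ≈ 34.76%


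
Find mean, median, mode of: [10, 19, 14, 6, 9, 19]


Sorted: [6, 9, 10, 14, 19, 19]
Mean = 77/6
Median = 12
Freq: {10: 1, 19: 2, 14: 1, 6: 1, 9: 1}
Mode: [19]

Mean=77/6, Median=12, Mode=19


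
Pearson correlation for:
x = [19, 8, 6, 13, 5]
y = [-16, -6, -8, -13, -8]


n=5, Σx=51, Σy=-51, Σxy=-609, Σx²=655, Σy²=589
r = (5×(-609) - 51×(-51))/√((5×655 - 51²)(5×589 - (-51)²))
= -444/√(674×344) = -444/√231856 ≈ -444/481.5143 ≈ -0.9221

r ≈ -0.9221


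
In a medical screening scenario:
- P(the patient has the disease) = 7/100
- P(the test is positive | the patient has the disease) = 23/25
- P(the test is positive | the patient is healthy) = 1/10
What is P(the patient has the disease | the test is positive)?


Using Bayes' theorem:
P(A|B) = P(B|A)·P(A) / P(B)

P(the test is positive) = 23/25 × 7/100 + 1/10 × 93/100
= 161/2500 + 93/1000 = 787/5000

P(the patient has the disease|the test is positive) = (161/2500) / (787/5000) = 322/787

P(the patient has the disease|the test is positive) = 322/787 ≈ 40.91%


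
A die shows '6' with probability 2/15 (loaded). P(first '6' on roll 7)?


Geometric: P(X=7) = (1-p)^(k-1)×p = (13/15)^6×2/15 = 9653618/170859375

P(X=7) = 9653618/170859375 ≈ 5.65%


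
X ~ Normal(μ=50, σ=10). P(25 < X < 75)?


z₁=(25-50)/10=-2.5, z₂=(75-50)/10=2.5
P = Φ(2.5) - Φ(-2.5) = 0.993790 - 0.006210 = 0.987580 ≈ 0.9876

P(25 < X < 75) ≈ 0.9876


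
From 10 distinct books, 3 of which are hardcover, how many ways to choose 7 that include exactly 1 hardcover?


Choose 1 of the 3 hardcovers and 6 of the other 7 books:
C(3,1)×C(7,6) = 3×7 = 21

21


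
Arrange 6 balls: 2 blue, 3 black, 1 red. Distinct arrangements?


6!/(2!×3!×1!) = 60

60


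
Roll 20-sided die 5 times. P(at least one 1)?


P(no 1)^5 = (19/20)^5 = 2476099/3200000
P(≥1) = 1 - 2476099/3200000 = 723901/3200000

P = 723901/3200000 ≈ 22.62%


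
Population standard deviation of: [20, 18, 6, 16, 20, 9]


Mean = 89/6
  (20-89/6)²=961/36
  (18-89/6)²=361/36
  (6-89/6)²=2809/36
  (16-89/6)²=49/36
  (20-89/6)²=961/36
  (9-89/6)²=1225/36
Σ(x-μ)² = 1061/6
σ² = (1061/6)/6 = 1061/36

σ = √(1061/36) ≈ 5.4288


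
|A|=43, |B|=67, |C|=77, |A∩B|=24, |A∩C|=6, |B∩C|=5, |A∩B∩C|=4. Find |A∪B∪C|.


|A∪B∪C| = 43+67+77-24-6-5+4 = 156

|A∪B∪C| = 156


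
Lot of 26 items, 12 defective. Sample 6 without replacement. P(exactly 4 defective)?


Hypergeometric: C(12,4)×C(14,2)/C(26,6)
= 495×91/230230 = 9/46

P(X=4) = 9/46 ≈ 19.57%


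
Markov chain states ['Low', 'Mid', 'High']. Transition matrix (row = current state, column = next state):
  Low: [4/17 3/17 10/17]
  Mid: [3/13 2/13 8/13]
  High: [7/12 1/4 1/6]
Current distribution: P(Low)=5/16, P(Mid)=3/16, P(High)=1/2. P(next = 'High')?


P(next=High) = Σᵢ P(now=i)×P(i→High)
= 5/16×10/17 + 3/16×8/13 + 1/2×1/6
= 25/136 + 3/26 + 1/12 = 2029/5304

P = 2029/5304 ≈ 0.3825


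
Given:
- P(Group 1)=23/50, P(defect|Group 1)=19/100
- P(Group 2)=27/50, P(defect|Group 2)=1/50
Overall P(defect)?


P(B) = Σ P(B|Aᵢ)×P(Aᵢ)
  19/100×23/50 = 437/5000
  1/50×27/50 = 27/2500
Sum = 491/5000

P(defect) = 491/5000 ≈ 9.82%


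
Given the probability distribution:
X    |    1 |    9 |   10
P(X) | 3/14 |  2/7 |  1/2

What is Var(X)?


E[X] = 109/14
E[X²] = 1027/14
Var(X) = E[X²] - (E[X])² = 1027/14 - 11881/196 = 2497/196

Var(X) = 2497/196 ≈ 12.7398


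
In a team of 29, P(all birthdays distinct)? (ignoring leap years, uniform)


P(all different) = Π(365-i)/365 for i=0..28
= (365/365)×(364/365)×...×(337/365)
= 0.319031

P ≈ 0.3190 ≈ 31.90%


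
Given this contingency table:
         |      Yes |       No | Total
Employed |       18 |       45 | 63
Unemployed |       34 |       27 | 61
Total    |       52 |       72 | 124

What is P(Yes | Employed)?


P(Yes | Employed) = 18/(18+45) = 18/63 = 2/7

P(Yes|Employed) = 2/7 ≈ 28.57%


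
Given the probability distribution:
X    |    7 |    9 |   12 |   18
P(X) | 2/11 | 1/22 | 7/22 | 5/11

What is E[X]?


E[X] = Σ x·P(X=x)
= (7)×(2/11) + (9)×(1/22) + (12)×(7/22) + (18)×(5/11)
= 301/22

E[X] = 301/22


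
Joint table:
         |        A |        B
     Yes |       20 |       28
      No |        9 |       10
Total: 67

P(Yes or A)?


P(Yes∨A) = P(Yes) + P(A) - P(Yes∧A)
= (48 + 29 - 20)/67 = 57/67

P = 57/67 ≈ 85.07%


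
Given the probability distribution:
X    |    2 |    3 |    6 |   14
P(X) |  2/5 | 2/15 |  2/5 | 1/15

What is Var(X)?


E[X] = 68/15
E[X²] = 454/15
Var(X) = E[X²] - (E[X])² = 454/15 - 4624/225 = 2186/225

Var(X) = 2186/225 ≈ 9.7156


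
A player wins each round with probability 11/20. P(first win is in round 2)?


Geometric: P(X=2) = (1-p)^(k-1)×p = (9/20)^1×11/20 = 99/400

P(X=2) = 99/400 ≈ 24.75%


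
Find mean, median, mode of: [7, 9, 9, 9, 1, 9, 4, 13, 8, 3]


Sorted: [1, 3, 4, 7, 8, 9, 9, 9, 9, 13]
Mean = 72/10 = 36/5
Median = 17/2
Freq: {7: 1, 9: 4, 1: 1, 4: 1, 13: 1, 8: 1, 3: 1}
Mode: [9]

Mean=36/5, Median=17/2, Mode=9


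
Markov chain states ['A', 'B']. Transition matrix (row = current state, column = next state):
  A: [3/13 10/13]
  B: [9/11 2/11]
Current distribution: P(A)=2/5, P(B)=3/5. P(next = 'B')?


P(next=B) = Σᵢ P(now=i)×P(i→B)
= 2/5×10/13 + 3/5×2/11
= 4/13 + 6/55 = 298/715

P = 298/715 ≈ 0.4168


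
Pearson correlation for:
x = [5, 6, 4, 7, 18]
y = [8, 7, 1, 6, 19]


n=5, Σx=40, Σy=41, Σxy=470, Σx²=450, Σy²=511
r = (5×470 - 40×41)/√((5×450 - 40²)(5×511 - 41²))
= 710/√(650×874) = 710/√568100 ≈ 710/753.7241 ≈ 0.9420

r ≈ 0.9420


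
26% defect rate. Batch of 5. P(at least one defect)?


P(all good) = (37/50)^5 = 69343957/312500000
P(≥1 defect) = 243156043/312500000

P = 243156043/312500000 ≈ 77.81%


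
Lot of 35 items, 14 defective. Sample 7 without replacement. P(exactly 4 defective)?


Hypergeometric: C(14,4)×C(21,3)/C(35,7)
= 1001×1330/6724520 = 12103/61132

P(X=4) = 12103/61132 ≈ 19.80%


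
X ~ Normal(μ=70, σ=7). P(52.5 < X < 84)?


z₁=(52.5-70)/7=-2.5, z₂=(84-70)/7=2.0
P = Φ(2.0) - Φ(-2.5) = 0.977250 - 0.006210 = 0.971040 ≈ 0.9710

P(52.5 < X < 84) ≈ 0.9710


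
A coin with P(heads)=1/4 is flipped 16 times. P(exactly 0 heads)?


Binomial: P(X=0) = C(16,0)×p^0×(1-p)^16
= 1 × 1 × 43046721/4294967296 = 43046721/4294967296

P(X=0) = 43046721/4294967296 ≈ 1.00%


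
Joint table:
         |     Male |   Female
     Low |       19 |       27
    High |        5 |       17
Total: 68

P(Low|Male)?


P(Low|Male) = 19/(19+5) = 19/24

P = 19/24 ≈ 79.17%


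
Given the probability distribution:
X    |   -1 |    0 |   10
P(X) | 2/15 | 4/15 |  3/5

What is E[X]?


E[X] = Σ x·P(X=x)
= (-1)×(2/15) + (0)×(4/15) + (10)×(3/5)
= 88/15

E[X] = 88/15


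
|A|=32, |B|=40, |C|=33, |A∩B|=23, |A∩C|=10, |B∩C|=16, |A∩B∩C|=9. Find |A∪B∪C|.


|A∪B∪C| = 32+40+33-23-10-16+9 = 65

|A∪B∪C| = 65


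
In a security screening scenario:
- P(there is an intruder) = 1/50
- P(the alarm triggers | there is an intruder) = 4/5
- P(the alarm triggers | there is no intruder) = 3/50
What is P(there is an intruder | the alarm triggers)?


Using Bayes' theorem:
P(A|B) = P(B|A)·P(A) / P(B)

P(the alarm triggers) = 4/5 × 1/50 + 3/50 × 49/50
= 2/125 + 147/2500 = 187/2500

P(there is an intruder|the alarm triggers) = (2/125) / (187/2500) = 40/187

P(there is an intruder|the alarm triggers) = 40/187 ≈ 21.39%


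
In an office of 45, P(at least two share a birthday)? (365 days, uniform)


P(all different) = Π(365-i)/365 for i=0..44
= 0.059024
P(match) = 1 - 0.059024 = 0.940976

P ≈ 0.9410 ≈ 94.10%


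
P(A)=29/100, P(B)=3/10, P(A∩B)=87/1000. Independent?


P(A)×P(B) = 87/1000
P(A∩B) = 87/1000
Equal ✓ → Independent

Yes, independent


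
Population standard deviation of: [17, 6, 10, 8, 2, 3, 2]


Mean = 48/7
  (17-48/7)²=5041/49
  (6-48/7)²=36/49
  (10-48/7)²=484/49
  (8-48/7)²=64/49
  (2-48/7)²=1156/49
  (3-48/7)²=729/49
  (2-48/7)²=1156/49
Σ(x-μ)² = 1238/7
σ² = (1238/7)/7 = 1238/49

σ = √(1238/49) ≈ 5.0265


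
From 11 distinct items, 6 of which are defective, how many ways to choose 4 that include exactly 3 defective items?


Choose 3 of the 6 defective items and 1 of the other 5 items:
C(6,3)×C(5,1) = 20×5 = 100

100


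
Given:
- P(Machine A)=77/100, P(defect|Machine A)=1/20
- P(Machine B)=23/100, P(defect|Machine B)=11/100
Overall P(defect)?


P(B) = Σ P(B|Aᵢ)×P(Aᵢ)
  1/20×77/100 = 77/2000
  11/100×23/100 = 253/10000
Sum = 319/5000

P(defect) = 319/5000 ≈ 6.38%


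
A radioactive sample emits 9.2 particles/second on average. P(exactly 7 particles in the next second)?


Poisson(λ=9.2): P(X=7) = e^(-λ)×λ^k/k!
= e^(-9.2) × 9.2^7 / 7!
≈ 0.0001010394018 × 5578466.01236 / 5040 ≈ 0.111834

P(X=7) ≈ 0.111834 ≈ 11.18%


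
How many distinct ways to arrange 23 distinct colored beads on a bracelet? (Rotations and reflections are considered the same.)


Free circular arrangements: rotations and reflections both identified.
(n-1)!/2 = 22!/2 = 1124000727777607680000/2 = 562000363888803840000

562000363888803840000


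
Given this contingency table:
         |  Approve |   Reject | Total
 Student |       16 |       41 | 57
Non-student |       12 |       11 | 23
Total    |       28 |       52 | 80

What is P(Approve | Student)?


P(Approve | Student) = 16/(16+41) = 16/57

P(Approve|Student) = 16/57 ≈ 28.07%


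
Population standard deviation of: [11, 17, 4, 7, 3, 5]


Mean = 47/6
  (11-47/6)²=361/36
  (17-47/6)²=3025/36
  (4-47/6)²=529/36
  (7-47/6)²=25/36
  (3-47/6)²=841/36
  (5-47/6)²=289/36
Σ(x-μ)² = 845/6
σ² = (845/6)/6 = 845/36

σ = √(845/36) ≈ 4.8448


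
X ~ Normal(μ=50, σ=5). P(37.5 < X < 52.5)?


z₁=(37.5-50)/5=-2.5, z₂=(52.5-50)/5=0.5
P = Φ(0.5) - Φ(-2.5) = 0.691462 - 0.006210 = 0.685252 ≈ 0.6853

P(37.5 < X < 52.5) ≈ 0.6853


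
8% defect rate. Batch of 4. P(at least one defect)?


P(all good) = (23/25)^4 = 279841/390625
P(≥1 defect) = 110784/390625

P = 110784/390625 ≈ 28.36%


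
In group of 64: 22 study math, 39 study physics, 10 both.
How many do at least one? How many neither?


|A∪B| = 22+39-10 = 51
Neither = 64-51 = 13

At least one: 51; Neither: 13


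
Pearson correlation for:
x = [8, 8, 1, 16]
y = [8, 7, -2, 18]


n=4, Σx=33, Σy=31, Σxy=406, Σx²=385, Σy²=441
r = (4×406 - 33×31)/√((4×385 - 33²)(4×441 - 31²))
= 601/√(451×803) = 601/√362153 ≈ 601/601.7915 ≈ 0.9987

r ≈ 0.9987


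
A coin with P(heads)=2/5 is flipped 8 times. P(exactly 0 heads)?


Binomial: P(X=0) = C(8,0)×p^0×(1-p)^8
= 1 × 1 × 6561/390625 = 6561/390625

P(X=0) = 6561/390625 ≈ 1.68%


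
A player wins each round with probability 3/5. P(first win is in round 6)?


Geometric: P(X=6) = (1-p)^(k-1)×p = (2/5)^5×3/5 = 96/15625

P(X=6) = 96/15625 ≈ 0.61%


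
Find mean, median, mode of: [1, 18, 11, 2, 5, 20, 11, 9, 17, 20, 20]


Sorted: [1, 2, 5, 9, 11, 11, 17, 18, 20, 20, 20]
Mean = 134/11
Median = 11
Freq: {1: 1, 18: 1, 11: 2, 2: 1, 5: 1, 20: 3, 9: 1, 17: 1}
Mode: [20]

Mean=134/11, Median=11, Mode=20


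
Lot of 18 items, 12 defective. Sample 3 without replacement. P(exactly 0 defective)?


Hypergeometric: C(12,0)×C(6,3)/C(18,3)
= 1×20/816 = 5/204

P(X=0) = 5/204 ≈ 2.45%


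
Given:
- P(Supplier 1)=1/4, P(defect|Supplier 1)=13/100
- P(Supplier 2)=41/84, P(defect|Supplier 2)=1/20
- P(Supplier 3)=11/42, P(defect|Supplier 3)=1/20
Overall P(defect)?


P(B) = Σ P(B|Aᵢ)×P(Aᵢ)
  13/100×1/4 = 13/400
  1/20×41/84 = 41/1680
  1/20×11/42 = 11/840
Sum = 7/100

P(defect) = 7/100 ≈ 7.00%


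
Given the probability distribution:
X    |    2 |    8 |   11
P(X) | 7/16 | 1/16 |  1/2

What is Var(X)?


E[X] = 55/8
E[X²] = 265/4
Var(X) = E[X²] - (E[X])² = 265/4 - 3025/64 = 1215/64

Var(X) = 1215/64 ≈ 18.9844


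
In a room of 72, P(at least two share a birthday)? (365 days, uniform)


P(all different) = Π(365-i)/365 for i=0..71
= 0.000547
P(match) = 1 - 0.000547 = 0.999453

P ≈ 0.9995 ≈ 99.95%


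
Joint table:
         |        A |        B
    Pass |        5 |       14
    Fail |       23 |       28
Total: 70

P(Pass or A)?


P(Pass∨A) = P(Pass) + P(A) - P(Pass∧A)
= (19 + 28 - 5)/70 = 42/70 = 3/5

P = 3/5 ≈ 60.00%


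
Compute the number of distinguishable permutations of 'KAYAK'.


Letters: 5, freq: {'K': 2, 'A': 2, 'Y': 1}
5!/(2!×2!×1!) = 120/4 = 30

30


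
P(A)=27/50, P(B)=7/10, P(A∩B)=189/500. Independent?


P(A)×P(B) = 189/500
P(A∩B) = 189/500
Equal ✓ → Independent

Yes, independent


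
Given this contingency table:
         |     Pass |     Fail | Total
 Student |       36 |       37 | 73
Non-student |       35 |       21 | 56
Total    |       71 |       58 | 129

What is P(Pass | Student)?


P(Pass | Student) = 36/(36+37) = 36/73

P(Pass|Student) = 36/73 ≈ 49.32%


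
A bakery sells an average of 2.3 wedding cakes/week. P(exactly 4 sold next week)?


Poisson(λ=2.3): P(X=4) = e^(-λ)×λ^k/k!
= e^(-2.3) × 2.3^4 / 4!
≈ 0.1002588437 × 27.9841 / 24 ≈ 0.116902

P(X=4) ≈ 0.116902 ≈ 11.69%


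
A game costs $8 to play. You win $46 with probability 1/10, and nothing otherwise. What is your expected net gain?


E[gain] = (46-8)×1/10 + (-8)×9/10
= 19/5 - 36/5 = -17/5

Expected net gain = $-17/5 ≈ $-3.40


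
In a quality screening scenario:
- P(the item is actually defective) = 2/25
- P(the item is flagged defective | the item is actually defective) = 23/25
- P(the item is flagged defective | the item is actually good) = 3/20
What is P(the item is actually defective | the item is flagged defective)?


Using Bayes' theorem:
P(A|B) = P(B|A)·P(A) / P(B)

P(the item is flagged defective) = 23/25 × 2/25 + 3/20 × 23/25
= 46/625 + 69/500 = 529/2500

P(the item is actually defective|the item is flagged defective) = (46/625) / (529/2500) = 8/23

P(the item is actually defective|the item is flagged defective) = 8/23 ≈ 34.78%


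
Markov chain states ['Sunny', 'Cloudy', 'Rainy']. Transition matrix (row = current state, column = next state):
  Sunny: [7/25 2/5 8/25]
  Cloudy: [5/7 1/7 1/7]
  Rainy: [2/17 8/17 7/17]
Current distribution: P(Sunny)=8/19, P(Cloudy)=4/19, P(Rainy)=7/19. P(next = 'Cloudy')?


P(next=Cloudy) = Σᵢ P(now=i)×P(i→Cloudy)
= 8/19×2/5 + 4/19×1/7 + 7/19×8/17
= 16/95 + 4/133 + 56/323 = 4204/11305

P = 4204/11305 ≈ 0.3719


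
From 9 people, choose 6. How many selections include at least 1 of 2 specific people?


Complement: C(9,6) - C(7,6) = 84 - 7 = 77

77


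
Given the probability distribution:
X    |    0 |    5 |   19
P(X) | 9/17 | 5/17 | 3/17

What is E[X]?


E[X] = Σ x·P(X=x)
= (0)×(9/17) + (5)×(5/17) + (19)×(3/17)
= 82/17

E[X] = 82/17


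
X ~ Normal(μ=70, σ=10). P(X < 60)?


z = (60-70)/10 = -1.0
P(Z < -1.0) = 0.1587

P(X < 60) ≈ 0.1587


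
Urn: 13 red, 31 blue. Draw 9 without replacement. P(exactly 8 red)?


Hypergeometric: C(13,8)×C(31,1)/C(44,9)
= 1287×31/708930508 = 279/4957556

P(X=8) = 279/4957556 ≈ 0.01%


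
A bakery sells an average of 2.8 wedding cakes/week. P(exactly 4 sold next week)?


Poisson(λ=2.8): P(X=4) = e^(-λ)×λ^k/k!
= e^(-2.8) × 2.8^4 / 4!
≈ 0.06081006263 × 61.4656 / 24 ≈ 0.155739

P(X=4) ≈ 0.155739 ≈ 15.57%


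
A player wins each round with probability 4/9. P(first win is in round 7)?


Geometric: P(X=7) = (1-p)^(k-1)×p = (5/9)^6×4/9 = 62500/4782969

P(X=7) = 62500/4782969 ≈ 1.31%


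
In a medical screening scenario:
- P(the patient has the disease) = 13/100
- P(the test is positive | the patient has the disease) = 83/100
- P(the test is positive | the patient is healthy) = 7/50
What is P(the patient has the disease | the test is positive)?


Using Bayes' theorem:
P(A|B) = P(B|A)·P(A) / P(B)

P(the test is positive) = 83/100 × 13/100 + 7/50 × 87/100
= 1079/10000 + 609/5000 = 2297/10000

P(the patient has the disease|the test is positive) = (1079/10000) / (2297/10000) = 1079/2297

P(the patient has the disease|the test is positive) = 1079/2297 ≈ 46.97%


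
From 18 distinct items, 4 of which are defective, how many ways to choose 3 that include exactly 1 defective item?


Choose 1 of the 4 defective items and 2 of the other 14 items:
C(4,1)×C(14,2) = 4×91 = 364

364


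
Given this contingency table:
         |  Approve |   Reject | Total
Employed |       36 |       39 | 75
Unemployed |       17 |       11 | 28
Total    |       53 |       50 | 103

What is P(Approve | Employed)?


P(Approve | Employed) = 36/(36+39) = 36/75 = 12/25

P(Approve|Employed) = 12/25 ≈ 48.00%


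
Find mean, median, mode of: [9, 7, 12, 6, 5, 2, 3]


Sorted: [2, 3, 5, 6, 7, 9, 12]
Mean = 44/7
Median = 6
Freq: {9: 1, 7: 1, 12: 1, 6: 1, 5: 1, 2: 1, 3: 1}
Mode: No mode

Mean=44/7, Median=6, Mode=No mode


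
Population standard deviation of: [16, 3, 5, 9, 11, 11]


Mean = 55/6
  (16-55/6)²=1681/36
  (3-55/6)²=1369/36
  (5-55/6)²=625/36
  (9-55/6)²=1/36
  (11-55/6)²=121/36
  (11-55/6)²=121/36
Σ(x-μ)² = 653/6
σ² = (653/6)/6 = 653/36

σ = √(653/36) ≈ 4.2590


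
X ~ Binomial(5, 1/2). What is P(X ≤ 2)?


P(X ≤ 2) = Σ P(X=i) for i=0..2
P(X=0) = 1/32
P(X=1) = 5/32
P(X=2) = 5/16
Sum = 1/2

P(X ≤ 2) = 1/2 ≈ 50.00%


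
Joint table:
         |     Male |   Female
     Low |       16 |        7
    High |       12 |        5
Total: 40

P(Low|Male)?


P(Low|Male) = 16/(16+12) = 16/28 = 4/7

P = 4/7 ≈ 57.14%


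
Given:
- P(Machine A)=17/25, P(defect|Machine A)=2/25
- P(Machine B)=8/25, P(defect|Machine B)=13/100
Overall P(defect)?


P(B) = Σ P(B|Aᵢ)×P(Aᵢ)
  2/25×17/25 = 34/625
  13/100×8/25 = 26/625
Sum = 12/125

P(defect) = 12/125 ≈ 9.60%


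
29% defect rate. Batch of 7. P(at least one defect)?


P(all good) = (71/100)^7 = 9095120158391/100000000000000
P(≥1 defect) = 90904879841609/100000000000000

P = 90904879841609/100000000000000 ≈ 90.90%


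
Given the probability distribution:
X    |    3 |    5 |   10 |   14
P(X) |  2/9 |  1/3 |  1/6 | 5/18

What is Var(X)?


E[X] = 71/9
E[X²] = 733/9
Var(X) = E[X²] - (E[X])² = 733/9 - 5041/81 = 1556/81

Var(X) = 1556/81 ≈ 19.2099


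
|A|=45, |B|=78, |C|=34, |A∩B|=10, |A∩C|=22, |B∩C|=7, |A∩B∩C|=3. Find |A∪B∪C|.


|A∪B∪C| = 45+78+34-10-22-7+3 = 121

|A∪B∪C| = 121


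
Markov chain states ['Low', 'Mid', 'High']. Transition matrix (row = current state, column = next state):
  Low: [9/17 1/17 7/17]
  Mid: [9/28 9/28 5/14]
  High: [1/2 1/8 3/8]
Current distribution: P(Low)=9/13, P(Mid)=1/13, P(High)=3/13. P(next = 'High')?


P(next=High) = Σᵢ P(now=i)×P(i→High)
= 9/13×7/17 + 1/13×5/14 + 3/13×3/8
= 63/221 + 5/182 + 9/104 = 4939/12376

P = 4939/12376 ≈ 0.3991


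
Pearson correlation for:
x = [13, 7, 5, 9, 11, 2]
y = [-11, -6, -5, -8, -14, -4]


n=6, Σx=47, Σy=-48, Σxy=-444, Σx²=449, Σy²=458
r = (6×(-444) - 47×(-48))/√((6×449 - 47²)(6×458 - (-48)²))
= -408/√(485×444) = -408/√215340 ≈ -408/464.0474 ≈ -0.8792

r ≈ -0.8792


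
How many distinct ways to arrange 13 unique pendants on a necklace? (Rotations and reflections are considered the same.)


Free circular arrangements: rotations and reflections both identified.
(n-1)!/2 = 12!/2 = 479001600/2 = 239500800

239500800


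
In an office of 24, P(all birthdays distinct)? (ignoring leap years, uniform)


P(all different) = Π(365-i)/365 for i=0..23
= (365/365)×(364/365)×...×(342/365)
= 0.461656

P ≈ 0.4617 ≈ 46.17%


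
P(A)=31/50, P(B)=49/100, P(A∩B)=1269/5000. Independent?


P(A)×P(B) = 1519/5000
P(A∩B) = 1269/5000
Not equal → NOT independent

No, not independent


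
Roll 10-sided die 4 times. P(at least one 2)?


P(no 2)^4 = (9/10)^4 = 6561/10000
P(≥1) = 1 - 6561/10000 = 3439/10000

P = 3439/10000 ≈ 34.39%


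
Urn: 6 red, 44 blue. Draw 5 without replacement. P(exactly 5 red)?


Hypergeometric: C(6,5)×C(44,0)/C(50,5)
= 6×1/2118760 = 3/1059380

P(X=5) = 3/1059380 ≈ 0.00%


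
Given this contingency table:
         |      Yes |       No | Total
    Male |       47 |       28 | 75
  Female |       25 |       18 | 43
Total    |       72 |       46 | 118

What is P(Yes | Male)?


P(Yes | Male) = 47/(47+28) = 47/75

P(Yes|Male) = 47/75 ≈ 62.67%


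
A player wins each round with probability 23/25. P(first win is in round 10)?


Geometric: P(X=10) = (1-p)^(k-1)×p = (2/25)^9×23/25 = 11776/95367431640625

P(X=10) = 11776/95367431640625 ≈ 0.00%


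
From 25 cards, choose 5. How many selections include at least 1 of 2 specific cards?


Complement: C(25,5) - C(23,5) = 53130 - 33649 = 19481

19481


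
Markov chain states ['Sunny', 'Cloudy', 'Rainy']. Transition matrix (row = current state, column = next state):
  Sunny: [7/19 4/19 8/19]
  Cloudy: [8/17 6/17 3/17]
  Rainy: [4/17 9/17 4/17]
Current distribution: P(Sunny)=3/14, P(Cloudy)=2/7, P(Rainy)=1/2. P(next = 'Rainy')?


P(next=Rainy) = Σᵢ P(now=i)×P(i→Rainy)
= 3/14×8/19 + 2/7×3/17 + 1/2×4/17
= 12/133 + 6/119 + 2/17 = 584/2261

P = 584/2261 ≈ 0.2583


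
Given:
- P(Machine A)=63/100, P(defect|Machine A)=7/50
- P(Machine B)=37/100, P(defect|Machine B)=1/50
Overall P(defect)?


P(B) = Σ P(B|Aᵢ)×P(Aᵢ)
  7/50×63/100 = 441/5000
  1/50×37/100 = 37/5000
Sum = 239/2500

P(defect) = 239/2500 ≈ 9.56%


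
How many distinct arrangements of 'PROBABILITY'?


Letters: 11, freq: {'P': 1, 'R': 1, 'O': 1, 'B': 2, 'A': 1, 'I': 2, 'L': 1, 'T': 1, 'Y': 1}
11!/(1!×1!×1!×2!×1!×2!×1!×1!×1!) = 39916800/4 = 9979200

9979200


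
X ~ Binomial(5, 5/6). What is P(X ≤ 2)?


P(X ≤ 2) = Σ P(X=i) for i=0..2
P(X=0) = 1/7776
P(X=1) = 25/7776
P(X=2) = 125/3888
Sum = 23/648

P(X ≤ 2) = 23/648 ≈ 3.55%


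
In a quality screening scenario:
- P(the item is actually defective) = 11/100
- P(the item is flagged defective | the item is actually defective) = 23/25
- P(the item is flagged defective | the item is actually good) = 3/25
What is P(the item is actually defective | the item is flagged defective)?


Using Bayes' theorem:
P(A|B) = P(B|A)·P(A) / P(B)

P(the item is flagged defective) = 23/25 × 11/100 + 3/25 × 89/100
= 253/2500 + 267/2500 = 26/125

P(the item is actually defective|the item is flagged defective) = (253/2500) / (26/125) = 253/520

P(the item is actually defective|the item is flagged defective) = 253/520 ≈ 48.65%


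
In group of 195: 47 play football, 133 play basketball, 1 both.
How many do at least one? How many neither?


|A∪B| = 47+133-1 = 179
Neither = 195-179 = 16

At least one: 179; Neither: 16


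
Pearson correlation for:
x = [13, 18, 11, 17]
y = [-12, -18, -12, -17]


n=4, Σx=59, Σy=-59, Σxy=-901, Σx²=903, Σy²=901
r = (4×(-901) - 59×(-59))/√((4×903 - 59²)(4×901 - (-59)²))
= -123/√(131×123) = -123/√16113 ≈ -123/126.9370 ≈ -0.9690

r ≈ -0.9690


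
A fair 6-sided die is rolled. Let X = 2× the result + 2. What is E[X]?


E[die] = (1+6)/2 = 7/2
E[X] = 2×7/2 + 2 = 9

E[X] = 9


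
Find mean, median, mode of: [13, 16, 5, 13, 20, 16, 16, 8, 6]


Sorted: [5, 6, 8, 13, 13, 16, 16, 16, 20]
Mean = 113/9
Median = 13
Freq: {13: 2, 16: 3, 5: 1, 20: 1, 8: 1, 6: 1}
Mode: [16]

Mean=113/9, Median=13, Mode=16


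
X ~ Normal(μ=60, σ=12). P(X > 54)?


z = (54-60)/12 = -0.5
P(X > 54) = 1 - P(Z ≤ -0.5) = 1 - 0.3085 = 0.6915

P(X > 54) ≈ 0.6915


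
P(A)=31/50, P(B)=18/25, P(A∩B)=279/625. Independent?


P(A)×P(B) = 279/625
P(A∩B) = 279/625
Equal ✓ → Independent

Yes, independent


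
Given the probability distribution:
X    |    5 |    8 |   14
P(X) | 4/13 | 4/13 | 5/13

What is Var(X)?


E[X] = 122/13
E[X²] = 1336/13
Var(X) = E[X²] - (E[X])² = 1336/13 - 14884/169 = 2484/169

Var(X) = 2484/169 ≈ 14.6982


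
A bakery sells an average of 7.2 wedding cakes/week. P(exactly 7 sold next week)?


Poisson(λ=7.2): P(X=7) = e^(-λ)×λ^k/k!
= e^(-7.2) × 7.2^7 / 7!
≈ 0.0007465858084 × 1003061.30043 / 5040 ≈ 0.148586

P(X=7) ≈ 0.148586 ≈ 14.86%


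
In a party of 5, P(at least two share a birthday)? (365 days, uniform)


P(all different) = Π(365-i)/365 for i=0..4
= 0.972864
P(match) = 1 - 0.972864 = 0.027136

P ≈ 0.0271 ≈ 2.71%


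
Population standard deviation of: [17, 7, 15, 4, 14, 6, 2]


Mean = 65/7
  (17-65/7)²=2916/49
  (7-65/7)²=256/49
  (15-65/7)²=1600/49
  (4-65/7)²=1369/49
  (14-65/7)²=1089/49
  (6-65/7)²=529/49
  (2-65/7)²=2601/49
Σ(x-μ)² = 1480/7
σ² = (1480/7)/7 = 1480/49

σ = √(1480/49) ≈ 5.4958


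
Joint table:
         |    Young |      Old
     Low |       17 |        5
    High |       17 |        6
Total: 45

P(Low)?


P(Low) = (17+5)/45 = 22/45

P(Low) = 22/45 ≈ 48.89%


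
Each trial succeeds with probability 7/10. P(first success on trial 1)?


Geometric: P(X=1) = (1-p)^(k-1)×p = (3/10)^0×7/10 = 7/10

P(X=1) = 7/10 ≈ 70.00%


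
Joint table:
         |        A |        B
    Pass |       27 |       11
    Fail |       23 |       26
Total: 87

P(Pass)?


P(Pass) = (27+11)/87 = 38/87

P(Pass) = 38/87 ≈ 43.68%


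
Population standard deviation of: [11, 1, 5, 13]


Mean = 30/4 = 15/2
  (11-15/2)²=49/4
  (1-15/2)²=169/4
  (5-15/2)²=25/4
  (13-15/2)²=121/4
Σ(x-μ)² = 91
σ² = 91/4

σ = √(91/4) ≈ 4.7697


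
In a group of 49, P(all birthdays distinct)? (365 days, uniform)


P(all different) = Π(365-i)/365 for i=0..48
= (365/365)×(364/365)×...×(317/365)
= 0.034220

P ≈ 0.0342 ≈ 3.42%


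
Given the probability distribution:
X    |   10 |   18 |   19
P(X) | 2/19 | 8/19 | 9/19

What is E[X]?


E[X] = Σ x·P(X=x)
= (10)×(2/19) + (18)×(8/19) + (19)×(9/19)
= 335/19

E[X] = 335/19


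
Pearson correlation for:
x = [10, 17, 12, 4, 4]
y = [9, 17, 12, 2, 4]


n=5, Σx=47, Σy=44, Σxy=547, Σx²=565, Σy²=534
r = (5×547 - 47×44)/√((5×565 - 47²)(5×534 - 44²))
= 667/√(616×734) = 667/√452144 ≈ 667/672.4165 ≈ 0.9919

r ≈ 0.9919


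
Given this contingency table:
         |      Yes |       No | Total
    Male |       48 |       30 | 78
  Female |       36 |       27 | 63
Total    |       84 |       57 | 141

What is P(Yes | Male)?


P(Yes | Male) = 48/(48+30) = 48/78 = 8/13

P(Yes|Male) = 8/13 ≈ 61.54%


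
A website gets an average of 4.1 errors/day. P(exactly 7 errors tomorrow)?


Poisson(λ=4.1): P(X=7) = e^(-λ)×λ^k/k!
= e^(-4.1) × 4.1^7 / 7!
≈ 0.0165726754 × 19475.4273881 / 5040 ≈ 0.064040

P(X=7) ≈ 0.064040 ≈ 6.40%


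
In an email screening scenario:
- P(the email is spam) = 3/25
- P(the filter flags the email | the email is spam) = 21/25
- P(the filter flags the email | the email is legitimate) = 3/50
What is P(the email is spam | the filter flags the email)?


Using Bayes' theorem:
P(A|B) = P(B|A)·P(A) / P(B)

P(the filter flags the email) = 21/25 × 3/25 + 3/50 × 22/25
= 63/625 + 33/625 = 96/625

P(the email is spam|the filter flags the email) = (63/625) / (96/625) = 21/32

P(the email is spam|the filter flags the email) = 21/32 ≈ 65.62%


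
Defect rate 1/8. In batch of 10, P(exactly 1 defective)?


Binomial: P(X=1) = C(10,1)×p^1×(1-p)^9
= 10 × 1/8 × 40353607/134217728 = 201768035/536870912

P(X=1) = 201768035/536870912 ≈ 37.58%


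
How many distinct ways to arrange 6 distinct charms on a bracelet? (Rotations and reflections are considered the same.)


Free circular arrangements: rotations and reflections both identified.
(n-1)!/2 = 5!/2 = 120/2 = 60

60


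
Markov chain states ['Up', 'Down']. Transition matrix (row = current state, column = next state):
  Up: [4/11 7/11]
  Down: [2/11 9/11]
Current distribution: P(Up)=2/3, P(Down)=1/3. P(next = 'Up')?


P(next=Up) = Σᵢ P(now=i)×P(i→Up)
= 2/3×4/11 + 1/3×2/11
= 8/33 + 2/33 = 10/33

P = 10/33 ≈ 0.3030


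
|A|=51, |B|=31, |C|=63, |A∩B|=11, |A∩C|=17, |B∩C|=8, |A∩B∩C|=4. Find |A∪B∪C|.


|A∪B∪C| = 51+31+63-11-17-8+4 = 113

|A∪B∪C| = 113


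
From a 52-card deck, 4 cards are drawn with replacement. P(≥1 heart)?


P(not a heart) = 39/52 = 3/4
P(none in 4 draws) = (3/4)^4 = 81/256
P(≥1 heart) = 1 - 81/256 = 175/256

P = 175/256 ≈ 68.36%


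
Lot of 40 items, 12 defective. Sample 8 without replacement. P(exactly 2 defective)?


Hypergeometric: C(12,2)×C(28,6)/C(40,8)
= 66×376740/76904685 = 3864/11951

P(X=2) = 3864/11951 ≈ 32.33%


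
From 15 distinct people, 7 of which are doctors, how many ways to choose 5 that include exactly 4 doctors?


Choose 4 of the 7 doctors and 1 of the other 8 people:
C(7,4)×C(8,1) = 35×8 = 280

280


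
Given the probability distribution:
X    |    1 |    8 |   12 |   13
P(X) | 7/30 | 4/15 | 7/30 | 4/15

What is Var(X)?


E[X] = 259/30
E[X²] = 2879/30
Var(X) = E[X²] - (E[X])² = 2879/30 - 67081/900 = 19289/900

Var(X) = 19289/900 ≈ 21.4322


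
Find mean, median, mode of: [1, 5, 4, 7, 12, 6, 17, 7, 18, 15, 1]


Sorted: [1, 1, 4, 5, 6, 7, 7, 12, 15, 17, 18]
Mean = 93/11
Median = 7
Freq: {1: 2, 5: 1, 4: 1, 7: 2, 12: 1, 6: 1, 17: 1, 18: 1, 15: 1}
Mode: [1, 7]

Mean=93/11, Median=7, Mode=[1, 7]


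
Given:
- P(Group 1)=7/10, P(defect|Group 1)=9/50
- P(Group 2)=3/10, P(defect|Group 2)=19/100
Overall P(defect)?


P(B) = Σ P(B|Aᵢ)×P(Aᵢ)
  9/50×7/10 = 63/500
  19/100×3/10 = 57/1000
Sum = 183/1000

P(defect) = 183/1000 ≈ 18.30%


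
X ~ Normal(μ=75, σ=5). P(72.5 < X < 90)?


z₁=(72.5-75)/5=-0.5, z₂=(90-75)/5=3.0
P = Φ(3.0) - Φ(-0.5) = 0.998650 - 0.308538 = 0.690112 ≈ 0.6901

P(72.5 < X < 90) ≈ 0.6901


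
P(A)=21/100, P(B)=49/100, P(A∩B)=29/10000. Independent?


P(A)×P(B) = 1029/10000
P(A∩B) = 29/10000
Not equal → NOT independent

No, not independent


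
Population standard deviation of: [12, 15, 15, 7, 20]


Mean = 69/5
  (12-69/5)²=81/25
  (15-69/5)²=36/25
  (15-69/5)²=36/25
  (7-69/5)²=1156/25
  (20-69/5)²=961/25
Σ(x-μ)² = 454/5
σ² = (454/5)/5 = 454/25

σ = √(454/25) ≈ 4.2615


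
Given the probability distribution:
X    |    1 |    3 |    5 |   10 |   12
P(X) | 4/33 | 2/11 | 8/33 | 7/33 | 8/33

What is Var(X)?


E[X] = 76/11
E[X²] = 2110/33
Var(X) = E[X²] - (E[X])² = 2110/33 - 5776/121 = 5882/363

Var(X) = 5882/363 ≈ 16.2039


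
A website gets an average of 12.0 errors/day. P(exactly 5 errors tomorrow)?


Poisson(λ=12.0): P(X=5) = e^(-λ)×λ^k/k!
= e^(-12.0) × 12.0^5 / 5!
≈ 6.144212353e-06 × 248832 / 120 ≈ 0.012741

P(X=5) ≈ 0.012741 ≈ 1.27%


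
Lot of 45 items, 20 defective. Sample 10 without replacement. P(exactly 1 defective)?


Hypergeometric: C(20,1)×C(25,9)/C(45,10)
= 20×2042975/3190187286 = 97750/7632027

P(X=1) = 97750/7632027 ≈ 1.28%


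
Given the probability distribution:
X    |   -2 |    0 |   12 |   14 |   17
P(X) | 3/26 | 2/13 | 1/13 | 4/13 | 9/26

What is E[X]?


E[X] = Σ x·P(X=x)
= (-2)×(3/26) + (0)×(2/13) + (12)×(1/13) + (14)×(4/13) + (17)×(9/26)
= 283/26

E[X] = 283/26


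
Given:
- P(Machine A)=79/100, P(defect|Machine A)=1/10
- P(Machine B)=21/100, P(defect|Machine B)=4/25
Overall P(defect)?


P(B) = Σ P(B|Aᵢ)×P(Aᵢ)
  1/10×79/100 = 79/1000
  4/25×21/100 = 21/625
Sum = 563/5000

P(defect) = 563/5000 ≈ 11.26%


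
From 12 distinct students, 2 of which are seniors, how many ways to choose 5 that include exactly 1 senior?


Choose 1 of the 2 seniors and 4 of the other 10 students:
C(2,1)×C(10,4) = 2×210 = 420

420


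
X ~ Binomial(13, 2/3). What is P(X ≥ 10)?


P(X ≥ 10) = Σ P(X=i) for i=10..13
P(X=10) = 292864/1594323
P(X=11) = 53248/531441
P(X=12) = 53248/1594323
P(X=13) = 8192/1594323
Sum = 514048/1594323

P(X ≥ 10) = 514048/1594323 ≈ 32.24%


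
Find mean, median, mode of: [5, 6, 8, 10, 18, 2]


Sorted: [2, 5, 6, 8, 10, 18]
Mean = 49/6
Median = 7
Freq: {5: 1, 6: 1, 8: 1, 10: 1, 18: 1, 2: 1}
Mode: No mode

Mean=49/6, Median=7, Mode=No mode


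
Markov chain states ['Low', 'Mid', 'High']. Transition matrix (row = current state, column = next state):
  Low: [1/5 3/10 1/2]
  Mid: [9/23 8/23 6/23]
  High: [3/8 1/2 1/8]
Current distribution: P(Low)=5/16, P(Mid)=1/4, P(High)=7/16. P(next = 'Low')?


P(next=Low) = Σᵢ P(now=i)×P(i→Low)
= 5/16×1/5 + 1/4×9/23 + 7/16×3/8
= 1/16 + 9/92 + 21/128 = 955/2944

P = 955/2944 ≈ 0.3244


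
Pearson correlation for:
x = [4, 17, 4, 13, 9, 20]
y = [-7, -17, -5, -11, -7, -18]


n=6, Σx=67, Σy=-65, Σxy=-903, Σx²=971, Σy²=857
r = (6×(-903) - 67×(-65))/√((6×971 - 67²)(6×857 - (-65)²))
= -1063/√(1337×917) = -1063/√1226029 ≈ -1063/1107.2619 ≈ -0.9600

r ≈ -0.9600


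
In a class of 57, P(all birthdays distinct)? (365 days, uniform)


P(all different) = Π(365-i)/365 for i=0..56
= (365/365)×(364/365)×...×(309/365)
= 0.009878

P ≈ 0.0099 ≈ 0.99%


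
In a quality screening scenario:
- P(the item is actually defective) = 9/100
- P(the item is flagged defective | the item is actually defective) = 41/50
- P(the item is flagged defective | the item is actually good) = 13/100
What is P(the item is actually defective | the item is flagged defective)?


Using Bayes' theorem:
P(A|B) = P(B|A)·P(A) / P(B)

P(the item is flagged defective) = 41/50 × 9/100 + 13/100 × 91/100
= 369/5000 + 1183/10000 = 1921/10000

P(the item is actually defective|the item is flagged defective) = (369/5000) / (1921/10000) = 738/1921

P(the item is actually defective|the item is flagged defective) = 738/1921 ≈ 38.42%


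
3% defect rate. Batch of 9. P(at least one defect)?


P(all good) = (97/100)^9 = 760231058654565217/1000000000000000000
P(≥1 defect) = 239768941345434783/1000000000000000000

P = 239768941345434783/1000000000000000000 ≈ 23.98%


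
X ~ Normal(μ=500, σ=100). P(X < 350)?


z = (350-500)/100 = -1.5
P(Z < -1.5) = 0.0668

P(X < 350) ≈ 0.0668


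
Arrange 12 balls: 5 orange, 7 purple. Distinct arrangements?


12!/(5!×7!) = 792

792


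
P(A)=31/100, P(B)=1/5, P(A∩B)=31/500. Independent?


P(A)×P(B) = 31/500
P(A∩B) = 31/500
Equal ✓ → Independent

Yes, independent


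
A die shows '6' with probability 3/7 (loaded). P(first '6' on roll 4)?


Geometric: P(X=4) = (1-p)^(k-1)×p = (4/7)^3×3/7 = 192/2401

P(X=4) = 192/2401 ≈ 8.00%


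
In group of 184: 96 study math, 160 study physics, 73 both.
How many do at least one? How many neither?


|A∪B| = 96+160-73 = 183
Neither = 184-183 = 1

At least one: 183; Neither: 1


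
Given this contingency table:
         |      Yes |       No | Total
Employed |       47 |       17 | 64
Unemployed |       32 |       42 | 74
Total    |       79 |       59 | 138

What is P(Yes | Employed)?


P(Yes | Employed) = 47/(47+17) = 47/64

P(Yes|Employed) = 47/64 ≈ 73.44%


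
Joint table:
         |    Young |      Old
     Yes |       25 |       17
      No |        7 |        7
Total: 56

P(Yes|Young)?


P(Yes|Young) = 25/(25+7) = 25/32

P = 25/32 ≈ 78.12%


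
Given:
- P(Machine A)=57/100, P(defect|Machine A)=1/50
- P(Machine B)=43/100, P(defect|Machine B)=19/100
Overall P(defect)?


P(B) = Σ P(B|Aᵢ)×P(Aᵢ)
  1/50×57/100 = 57/5000
  19/100×43/100 = 817/10000
Sum = 931/10000

P(defect) = 931/10000 ≈ 9.31%


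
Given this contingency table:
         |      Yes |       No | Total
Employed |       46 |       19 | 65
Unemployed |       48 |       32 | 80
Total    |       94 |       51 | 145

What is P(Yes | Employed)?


P(Yes | Employed) = 46/(46+19) = 46/65

P(Yes|Employed) = 46/65 ≈ 70.77%


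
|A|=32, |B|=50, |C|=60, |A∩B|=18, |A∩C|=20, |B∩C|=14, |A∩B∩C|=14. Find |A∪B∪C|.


|A∪B∪C| = 32+50+60-18-20-14+14 = 104

|A∪B∪C| = 104


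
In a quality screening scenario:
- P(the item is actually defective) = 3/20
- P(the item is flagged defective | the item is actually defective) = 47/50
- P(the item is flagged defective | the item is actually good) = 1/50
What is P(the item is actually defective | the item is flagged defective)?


Using Bayes' theorem:
P(A|B) = P(B|A)·P(A) / P(B)

P(the item is flagged defective) = 47/50 × 3/20 + 1/50 × 17/20
= 141/1000 + 17/1000 = 79/500

P(the item is actually defective|the item is flagged defective) = (141/1000) / (79/500) = 141/158

P(the item is actually defective|the item is flagged defective) = 141/158 ≈ 89.24%


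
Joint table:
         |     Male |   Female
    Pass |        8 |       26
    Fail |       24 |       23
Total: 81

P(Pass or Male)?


P(Pass∨Male) = P(Pass) + P(Male) - P(Pass∧Male)
= (34 + 32 - 8)/81 = 58/81

P = 58/81 ≈ 71.60%


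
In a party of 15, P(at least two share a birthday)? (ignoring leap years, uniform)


P(all different) = Π(365-i)/365 for i=0..14
= 0.747099
P(match) = 1 - 0.747099 = 0.252901

P ≈ 0.2529 ≈ 25.29%


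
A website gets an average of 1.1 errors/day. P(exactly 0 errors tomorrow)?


Poisson(λ=1.1): P(X=0) = e^(-λ)×λ^k/k!
= e^(-1.1) × 1.1^0 / 0!
≈ 0.3328710837 × 1 / 1 ≈ 0.332871

P(X=0) ≈ 0.332871 ≈ 33.29%


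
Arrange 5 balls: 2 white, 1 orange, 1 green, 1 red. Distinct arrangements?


5!/(2!×1!×1!×1!) = 60

60


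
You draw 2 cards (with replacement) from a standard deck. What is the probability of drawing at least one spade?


P(not a spade) = 39/52 = 3/4
P(none in 2 draws) = (3/4)^2 = 9/16
P(≥1 spade) = 1 - 9/16 = 7/16

P = 7/16 ≈ 43.75%


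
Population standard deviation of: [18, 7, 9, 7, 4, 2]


Mean = 47/6
  (18-47/6)²=3721/36
  (7-47/6)²=25/36
  (9-47/6)²=49/36
  (7-47/6)²=25/36
  (4-47/6)²=529/36
  (2-47/6)²=1225/36
Σ(x-μ)² = 929/6
σ² = (929/6)/6 = 929/36

σ = √(929/36) ≈ 5.0799
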